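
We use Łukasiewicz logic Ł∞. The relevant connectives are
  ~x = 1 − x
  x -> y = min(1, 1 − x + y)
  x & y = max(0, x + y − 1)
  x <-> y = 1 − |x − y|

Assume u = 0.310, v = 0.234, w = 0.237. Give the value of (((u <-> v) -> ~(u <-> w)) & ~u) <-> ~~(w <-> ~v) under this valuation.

u <-> v = 1 − |0.310 − 0.234| = 1 − 0.076 = 0.924
u <-> w = 1 − |0.310 − 0.237| = 1 − 0.073 = 0.927
~(u <-> w) = 1 − 0.927 = 0.073
(u <-> v) -> ~(u <-> w) = min(1, 1 − 0.924 + 0.073) = min(1, 0.149) = 0.149
~u = 1 − 0.310 = 0.690
((u <-> v) -> ~(u <-> w)) & ~u = max(0, 0.149 + 0.690 − 1) = max(0, -0.161) = 0.000
~v = 1 − 0.234 = 0.766
w <-> ~v = 1 − |0.237 − 0.766| = 1 − 0.529 = 0.471
~(w <-> ~v) = 1 − 0.471 = 0.529
~~(w <-> ~v) = 1 − 0.529 = 0.471
(((u <-> v) -> ~(u <-> w)) & ~u) <-> ~~(w <-> ~v) = 1 − |0.000 − 0.471| = 1 − 0.471 = 0.529

0.529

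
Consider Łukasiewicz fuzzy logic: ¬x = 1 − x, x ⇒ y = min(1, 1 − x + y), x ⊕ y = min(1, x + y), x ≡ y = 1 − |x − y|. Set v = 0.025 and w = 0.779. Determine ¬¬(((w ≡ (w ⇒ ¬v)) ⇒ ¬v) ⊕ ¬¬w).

¬v = 1 − 0.025 = 0.975
w ⇒ ¬v = min(1, 1 − 0.779 + 0.975) = min(1, 1.196) = 1.000
w ≡ (w ⇒ ¬v) = 1 − |0.779 − 1.000| = 1 − 0.221 = 0.779
(w ≡ (w ⇒ ¬v)) ⇒ ¬v = min(1, 1 − 0.779 + 0.975) = min(1, 1.196) = 1.000
¬w = 1 − 0.779 = 0.221
¬¬w = 1 − 0.221 = 0.779
((w ≡ (w ⇒ ¬v)) ⇒ ¬v) ⊕ ¬¬w = min(1, 1.000 + 0.779) = min(1, 1.779) = 1.000
¬(((w ≡ (w ⇒ ¬v)) ⇒ ¬v) ⊕ ¬¬w) = 1 − 1.000 = 0.000
¬¬(((w ≡ (w ⇒ ¬v)) ⇒ ¬v) ⊕ ¬¬w) = 1 − 0.000 = 1.000

1.000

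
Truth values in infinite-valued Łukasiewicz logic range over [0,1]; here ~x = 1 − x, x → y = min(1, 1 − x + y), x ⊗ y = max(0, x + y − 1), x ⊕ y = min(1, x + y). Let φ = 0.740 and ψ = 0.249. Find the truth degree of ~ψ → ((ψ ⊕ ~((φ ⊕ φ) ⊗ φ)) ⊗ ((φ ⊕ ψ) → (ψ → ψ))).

~ψ = 1 − 0.249 = 0.751
φ ⊕ φ = min(1, 0.740 + 0.740) = min(1, 1.480) = 1.000
(φ ⊕ φ) ⊗ φ = max(0, 1.000 + 0.740 − 1) = max(0, 0.740) = 0.740
~((φ ⊕ φ) ⊗ φ) = 1 − 0.740 = 0.260
ψ ⊕ ~((φ ⊕ φ) ⊗ φ) = min(1, 0.249 + 0.260) = min(1, 0.509) = 0.509
φ ⊕ ψ = min(1, 0.740 + 0.249) = min(1, 0.989) = 0.989
ψ → ψ = min(1, 1 − 0.249 + 0.249) = min(1, 1.000) = 1.000
(φ ⊕ ψ) → (ψ → ψ) = min(1, 1 − 0.989 + 1.000) = min(1, 1.011) = 1.000
(ψ ⊕ ~((φ ⊕ φ) ⊗ φ)) ⊗ ((φ ⊕ ψ) → (ψ → ψ)) = max(0, 0.509 + 1.000 − 1) = max(0, 0.509) = 0.509
~ψ → ((ψ ⊕ ~((φ ⊕ φ) ⊗ φ)) ⊗ ((φ ⊕ ψ) → (ψ → ψ))) = min(1, 1 − 0.751 + 0.509) = min(1, 0.758) = 0.758

0.758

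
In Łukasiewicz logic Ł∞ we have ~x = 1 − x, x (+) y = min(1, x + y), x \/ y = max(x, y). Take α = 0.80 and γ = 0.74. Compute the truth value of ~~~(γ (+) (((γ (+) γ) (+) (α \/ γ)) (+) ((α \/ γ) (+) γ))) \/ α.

γ (+) γ = min(1, 0.74 + 0.74) = min(1, 1.48) = 1.00
α \/ γ = max(0.80, 0.74) = 0.80
(γ (+) γ) (+) (α \/ γ) = min(1, 1.00 + 0.80) = min(1, 1.80) = 1.00
(α \/ γ) (+) γ = min(1, 0.80 + 0.74) = min(1, 1.54) = 1.00
((γ (+) γ) (+) (α \/ γ)) (+) ((α \/ γ) (+) γ) = min(1, 1.00 + 1.00) = min(1, 2.00) = 1.00
γ (+) (((γ (+) γ) (+) (α \/ γ)) (+) ((α \/ γ) (+) γ)) = min(1, 0.74 + 1.00) = min(1, 1.74) = 1.00
~(γ (+) (((γ (+) γ) (+) (α \/ γ)) (+) ((α \/ γ) (+) γ))) = 1 − 1.00 = 0.00
~~(γ (+) (((γ (+) γ) (+) (α \/ γ)) (+) ((α \/ γ) (+) γ))) = 1 − 0.00 = 1.00
~~~(γ (+) (((γ (+) γ) (+) (α \/ γ)) (+) ((α \/ γ) (+) γ))) = 1 − 1.00 = 0.00
~~~(γ (+) (((γ (+) γ) (+) (α \/ γ)) (+) ((α \/ γ) (+) γ))) \/ α = max(0.00, 0.80) = 0.80

0.80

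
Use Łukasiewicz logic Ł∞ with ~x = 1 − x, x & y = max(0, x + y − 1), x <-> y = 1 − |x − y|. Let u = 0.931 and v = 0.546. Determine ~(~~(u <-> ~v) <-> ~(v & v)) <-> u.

0.454

~v = 1 − 0.546 = 0.454
u <-> ~v = 1 − |0.931 − 0.454| = 1 − 0.477 = 0.523
~(u <-> ~v) = 1 − 0.523 = 0.477
~~(u <-> ~v) = 1 − 0.477 = 0.523
v & v = max(0, 0.546 + 0.546 − 1) = max(0, 0.092) = 0.092
~(v & v) = 1 − 0.092 = 0.908
~~(u <-> ~v) <-> ~(v & v) = 1 − |0.523 − 0.908| = 1 − 0.385 = 0.615
~(~~(u <-> ~v) <-> ~(v & v)) = 1 − 0.615 = 0.385
~(~~(u <-> ~v) <-> ~(v & v)) <-> u = 1 − |0.385 − 0.931| = 1 − 0.546 = 0.454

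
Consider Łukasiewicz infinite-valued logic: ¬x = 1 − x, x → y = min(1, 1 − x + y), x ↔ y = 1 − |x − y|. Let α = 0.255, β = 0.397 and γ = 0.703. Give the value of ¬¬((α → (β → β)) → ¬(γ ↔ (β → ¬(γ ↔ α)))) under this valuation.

0.297

β → β = min(1, 1 − 0.397 + 0.397) = min(1, 1.000) = 1.000
α → (β → β) = min(1, 1 − 0.255 + 1.000) = min(1, 1.745) = 1.000
γ ↔ α = 1 − |0.703 − 0.255| = 1 − 0.448 = 0.552
¬(γ ↔ α) = 1 − 0.552 = 0.448
β → ¬(γ ↔ α) = min(1, 1 − 0.397 + 0.448) = min(1, 1.051) = 1.000
γ ↔ (β → ¬(γ ↔ α)) = 1 − |0.703 − 1.000| = 1 − 0.297 = 0.703
¬(γ ↔ (β → ¬(γ ↔ α))) = 1 − 0.703 = 0.297
(α → (β → β)) → ¬(γ ↔ (β → ¬(γ ↔ α))) = min(1, 1 − 1.000 + 0.297) = min(1, 0.297) = 0.297
¬((α → (β → β)) → ¬(γ ↔ (β → ¬(γ ↔ α)))) = 1 − 0.297 = 0.703
¬¬((α → (β → β)) → ¬(γ ↔ (β → ¬(γ ↔ α)))) = 1 − 0.703 = 0.297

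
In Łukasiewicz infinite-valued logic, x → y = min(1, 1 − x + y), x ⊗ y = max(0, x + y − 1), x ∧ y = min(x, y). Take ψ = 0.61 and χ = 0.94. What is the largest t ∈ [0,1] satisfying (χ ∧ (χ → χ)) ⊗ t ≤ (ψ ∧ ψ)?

0.67

χ → χ = min(1, 1 − 0.94 + 0.94) = min(1, 1.00) = 1.00
χ ∧ (χ → χ) = min(0.94, 1.00) = 0.94
So the left factor is χ ∧ (χ → χ) = 0.94.
ψ ∧ ψ = min(0.61, 0.61) = 0.61
So the right-hand bound is ψ ∧ ψ = 0.61.
The residuum of the Łukasiewicz t-norm gives the supremum: min(1, 1 − 0.94 + 0.61).
1 − 0.94 + 0.61 = 0.67, so t = min(1, 0.67) = 0.67.
Check: 0.94 ⊗ 0.67 = max(0, 0.61) = 0.61 ≤ 0.61.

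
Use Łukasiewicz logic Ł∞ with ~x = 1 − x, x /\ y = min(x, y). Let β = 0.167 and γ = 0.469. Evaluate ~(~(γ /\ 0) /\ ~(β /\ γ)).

γ /\ 0 = min(0.469, 0.000) = 0.000
~(γ /\ 0) = 1 − 0.000 = 1.000
β /\ γ = min(0.167, 0.469) = 0.167
~(β /\ γ) = 1 − 0.167 = 0.833
~(γ /\ 0) /\ ~(β /\ γ) = min(1.000, 0.833) = 0.833
~(~(γ /\ 0) /\ ~(β /\ γ)) = 1 − 0.833 = 0.167

0.167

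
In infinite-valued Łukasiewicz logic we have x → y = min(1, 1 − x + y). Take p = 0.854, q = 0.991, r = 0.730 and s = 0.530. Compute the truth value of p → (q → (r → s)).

r → s = min(1, 1 − 0.730 + 0.530) = min(1, 0.800) = 0.800
q → (r → s) = min(1, 1 − 0.991 + 0.800) = min(1, 0.809) = 0.809
p → (q → (r → s)) = min(1, 1 − 0.854 + 0.809) = min(1, 0.955) = 0.955

0.955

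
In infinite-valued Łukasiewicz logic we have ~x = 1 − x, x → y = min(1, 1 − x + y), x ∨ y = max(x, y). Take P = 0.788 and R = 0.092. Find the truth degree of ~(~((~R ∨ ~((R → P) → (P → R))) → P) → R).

~R = 1 − 0.092 = 0.908
R → P = min(1, 1 − 0.092 + 0.788) = min(1, 1.696) = 1.000
P → R = min(1, 1 − 0.788 + 0.092) = min(1, 0.304) = 0.304
(R → P) → (P → R) = min(1, 1 − 1.000 + 0.304) = min(1, 0.304) = 0.304
~((R → P) → (P → R)) = 1 − 0.304 = 0.696
~R ∨ ~((R → P) → (P → R)) = max(0.908, 0.696) = 0.908
(~R ∨ ~((R → P) → (P → R))) → P = min(1, 1 − 0.908 + 0.788) = min(1, 0.880) = 0.880
~((~R ∨ ~((R → P) → (P → R))) → P) = 1 − 0.880 = 0.120
~((~R ∨ ~((R → P) → (P → R))) → P) → R = min(1, 1 − 0.120 + 0.092) = min(1, 0.972) = 0.972
~(~((~R ∨ ~((R → P) → (P → R))) → P) → R) = 1 − 0.972 = 0.028

0.028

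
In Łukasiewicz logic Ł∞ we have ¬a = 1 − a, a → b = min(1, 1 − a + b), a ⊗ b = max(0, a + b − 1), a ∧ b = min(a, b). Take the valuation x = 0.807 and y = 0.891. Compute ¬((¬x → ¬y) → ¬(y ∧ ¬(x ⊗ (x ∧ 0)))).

0.807

¬x = 1 − 0.807 = 0.193
¬y = 1 − 0.891 = 0.109
¬x → ¬y = min(1, 1 − 0.193 + 0.109) = min(1, 0.916) = 0.916
x ∧ 0 = min(0.807, 0.000) = 0.000
x ⊗ (x ∧ 0) = max(0, 0.807 + 0.000 − 1) = max(0, -0.193) = 0.000
¬(x ⊗ (x ∧ 0)) = 1 − 0.000 = 1.000
y ∧ ¬(x ⊗ (x ∧ 0)) = min(0.891, 1.000) = 0.891
¬(y ∧ ¬(x ⊗ (x ∧ 0))) = 1 − 0.891 = 0.109
(¬x → ¬y) → ¬(y ∧ ¬(x ⊗ (x ∧ 0))) = min(1, 1 − 0.916 + 0.109) = min(1, 0.193) = 0.193
¬((¬x → ¬y) → ¬(y ∧ ¬(x ⊗ (x ∧ 0)))) = 1 − 0.193 = 0.807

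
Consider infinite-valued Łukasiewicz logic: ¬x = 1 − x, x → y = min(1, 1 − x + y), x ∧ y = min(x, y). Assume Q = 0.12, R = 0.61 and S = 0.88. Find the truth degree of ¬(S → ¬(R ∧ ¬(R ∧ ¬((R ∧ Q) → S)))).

0.49

R ∧ Q = min(0.61, 0.12) = 0.12
(R ∧ Q) → S = min(1, 1 − 0.12 + 0.88) = min(1, 1.76) = 1.00
¬((R ∧ Q) → S) = 1 − 1.00 = 0.00
R ∧ ¬((R ∧ Q) → S) = min(0.61, 0.00) = 0.00
¬(R ∧ ¬((R ∧ Q) → S)) = 1 − 0.00 = 1.00
R ∧ ¬(R ∧ ¬((R ∧ Q) → S)) = min(0.61, 1.00) = 0.61
¬(R ∧ ¬(R ∧ ¬((R ∧ Q) → S))) = 1 − 0.61 = 0.39
S → ¬(R ∧ ¬(R ∧ ¬((R ∧ Q) → S))) = min(1, 1 − 0.88 + 0.39) = min(1, 0.51) = 0.51
¬(S → ¬(R ∧ ¬(R ∧ ¬((R ∧ Q) → S)))) = 1 − 0.51 = 0.49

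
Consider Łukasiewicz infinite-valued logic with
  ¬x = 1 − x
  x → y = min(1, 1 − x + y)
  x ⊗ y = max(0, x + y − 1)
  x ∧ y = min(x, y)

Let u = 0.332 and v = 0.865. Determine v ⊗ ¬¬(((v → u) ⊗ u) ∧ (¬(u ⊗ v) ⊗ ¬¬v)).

v → u = min(1, 1 − 0.865 + 0.332) = min(1, 0.467) = 0.467
(v → u) ⊗ u = max(0, 0.467 + 0.332 − 1) = max(0, -0.201) = 0.000
u ⊗ v = max(0, 0.332 + 0.865 − 1) = max(0, 0.197) = 0.197
¬(u ⊗ v) = 1 − 0.197 = 0.803
¬v = 1 − 0.865 = 0.135
¬¬v = 1 − 0.135 = 0.865
¬(u ⊗ v) ⊗ ¬¬v = max(0, 0.803 + 0.865 − 1) = max(0, 0.668) = 0.668
((v → u) ⊗ u) ∧ (¬(u ⊗ v) ⊗ ¬¬v) = min(0.000, 0.668) = 0.000
¬(((v → u) ⊗ u) ∧ (¬(u ⊗ v) ⊗ ¬¬v)) = 1 − 0.000 = 1.000
¬¬(((v → u) ⊗ u) ∧ (¬(u ⊗ v) ⊗ ¬¬v)) = 1 − 1.000 = 0.000
v ⊗ ¬¬(((v → u) ⊗ u) ∧ (¬(u ⊗ v) ⊗ ¬¬v)) = max(0, 0.865 + 0.000 − 1) = max(0, -0.135) = 0.000

0.000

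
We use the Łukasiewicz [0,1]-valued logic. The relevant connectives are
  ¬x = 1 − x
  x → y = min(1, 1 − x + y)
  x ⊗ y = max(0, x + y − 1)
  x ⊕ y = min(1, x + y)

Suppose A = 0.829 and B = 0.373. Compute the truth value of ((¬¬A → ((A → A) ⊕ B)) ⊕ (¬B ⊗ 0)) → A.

0.829

¬A = 1 − 0.829 = 0.171
¬¬A = 1 − 0.171 = 0.829
A → A = min(1, 1 − 0.829 + 0.829) = min(1, 1.000) = 1.000
(A → A) ⊕ B = min(1, 1.000 + 0.373) = min(1, 1.373) = 1.000
¬¬A → ((A → A) ⊕ B) = min(1, 1 − 0.829 + 1.000) = min(1, 1.171) = 1.000
¬B = 1 − 0.373 = 0.627
¬B ⊗ 0 = max(0, 0.627 + 0.000 − 1) = max(0, -0.373) = 0.000
(¬¬A → ((A → A) ⊕ B)) ⊕ (¬B ⊗ 0) = min(1, 1.000 + 0.000) = min(1, 1.000) = 1.000
((¬¬A → ((A → A) ⊕ B)) ⊕ (¬B ⊗ 0)) → A = min(1, 1 − 1.000 + 0.829) = min(1, 0.829) = 0.829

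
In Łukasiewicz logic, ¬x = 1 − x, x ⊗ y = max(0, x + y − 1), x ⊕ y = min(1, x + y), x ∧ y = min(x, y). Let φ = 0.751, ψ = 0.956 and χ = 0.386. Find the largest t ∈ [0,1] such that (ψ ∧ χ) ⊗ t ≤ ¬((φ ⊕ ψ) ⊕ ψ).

ψ ∧ χ = min(0.956, 0.386) = 0.386
So the left factor is ψ ∧ χ = 0.386.
φ ⊕ ψ = min(1, 0.751 + 0.956) = min(1, 1.707) = 1.000
(φ ⊕ ψ) ⊕ ψ = min(1, 1.000 + 0.956) = min(1, 1.956) = 1.000
¬((φ ⊕ ψ) ⊕ ψ) = 1 − 1.000 = 0.000
So the right-hand bound is ¬((φ ⊕ ψ) ⊕ ψ) = 0.000.
The residuum of the Łukasiewicz t-norm gives the supremum: min(1, 1 − 0.386 + 0.000).
1 − 0.386 + 0.000 = 0.614, so t = min(1, 0.614) = 0.614.
Check: 0.386 ⊗ 0.614 = max(0, 0.000) = 0.000 ≤ 0.000.

0.614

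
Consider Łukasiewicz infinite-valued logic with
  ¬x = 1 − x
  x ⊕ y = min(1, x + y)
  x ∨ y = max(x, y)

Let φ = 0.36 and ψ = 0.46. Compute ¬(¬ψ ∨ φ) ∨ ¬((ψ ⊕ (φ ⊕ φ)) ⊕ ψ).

¬ψ = 1 − 0.46 = 0.54
¬ψ ∨ φ = max(0.54, 0.36) = 0.54
¬(¬ψ ∨ φ) = 1 − 0.54 = 0.46
φ ⊕ φ = min(1, 0.36 + 0.36) = min(1, 0.72) = 0.72
ψ ⊕ (φ ⊕ φ) = min(1, 0.46 + 0.72) = min(1, 1.18) = 1.00
(ψ ⊕ (φ ⊕ φ)) ⊕ ψ = min(1, 1.00 + 0.46) = min(1, 1.46) = 1.00
¬((ψ ⊕ (φ ⊕ φ)) ⊕ ψ) = 1 − 1.00 = 0.00
¬(¬ψ ∨ φ) ∨ ¬((ψ ⊕ (φ ⊕ φ)) ⊕ ψ) = max(0.46, 0.00) = 0.46

0.46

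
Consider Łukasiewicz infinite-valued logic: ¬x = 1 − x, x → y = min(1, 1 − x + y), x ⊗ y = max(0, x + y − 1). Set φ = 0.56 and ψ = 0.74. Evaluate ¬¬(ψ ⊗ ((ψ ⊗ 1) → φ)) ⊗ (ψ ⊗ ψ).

0.04

ψ ⊗ 1 = max(0, 0.74 + 1.00 − 1) = max(0, 0.74) = 0.74
(ψ ⊗ 1) → φ = min(1, 1 − 0.74 + 0.56) = min(1, 0.82) = 0.82
ψ ⊗ ((ψ ⊗ 1) → φ) = max(0, 0.74 + 0.82 − 1) = max(0, 0.56) = 0.56
¬(ψ ⊗ ((ψ ⊗ 1) → φ)) = 1 − 0.56 = 0.44
¬¬(ψ ⊗ ((ψ ⊗ 1) → φ)) = 1 − 0.44 = 0.56
ψ ⊗ ψ = max(0, 0.74 + 0.74 − 1) = max(0, 0.48) = 0.48
¬¬(ψ ⊗ ((ψ ⊗ 1) → φ)) ⊗ (ψ ⊗ ψ) = max(0, 0.56 + 0.48 − 1) = max(0, 0.04) = 0.04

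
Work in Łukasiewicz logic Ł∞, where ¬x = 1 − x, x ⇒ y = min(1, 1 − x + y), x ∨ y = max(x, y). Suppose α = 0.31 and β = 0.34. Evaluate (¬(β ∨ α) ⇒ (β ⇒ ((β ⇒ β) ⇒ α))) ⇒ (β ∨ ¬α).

0.69

β ∨ α = max(0.34, 0.31) = 0.34
¬(β ∨ α) = 1 − 0.34 = 0.66
β ⇒ β = min(1, 1 − 0.34 + 0.34) = min(1, 1.00) = 1.00
(β ⇒ β) ⇒ α = min(1, 1 − 1.00 + 0.31) = min(1, 0.31) = 0.31
β ⇒ ((β ⇒ β) ⇒ α) = min(1, 1 − 0.34 + 0.31) = min(1, 0.97) = 0.97
¬(β ∨ α) ⇒ (β ⇒ ((β ⇒ β) ⇒ α)) = min(1, 1 − 0.66 + 0.97) = min(1, 1.31) = 1.00
¬α = 1 − 0.31 = 0.69
β ∨ ¬α = max(0.34, 0.69) = 0.69
(¬(β ∨ α) ⇒ (β ⇒ ((β ⇒ β) ⇒ α))) ⇒ (β ∨ ¬α) = min(1, 1 − 1.00 + 0.69) = min(1, 0.69) = 0.69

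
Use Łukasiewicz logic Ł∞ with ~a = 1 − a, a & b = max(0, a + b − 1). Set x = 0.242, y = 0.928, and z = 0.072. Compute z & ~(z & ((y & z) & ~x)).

y & z = max(0, 0.928 + 0.072 − 1) = max(0, 0.000) = 0.000
~x = 1 − 0.242 = 0.758
(y & z) & ~x = max(0, 0.000 + 0.758 − 1) = max(0, -0.242) = 0.000
z & ((y & z) & ~x) = max(0, 0.072 + 0.000 − 1) = max(0, -0.928) = 0.000
~(z & ((y & z) & ~x)) = 1 − 0.000 = 1.000
z & ~(z & ((y & z) & ~x)) = max(0, 0.072 + 1.000 − 1) = max(0, 0.072) = 0.072

0.072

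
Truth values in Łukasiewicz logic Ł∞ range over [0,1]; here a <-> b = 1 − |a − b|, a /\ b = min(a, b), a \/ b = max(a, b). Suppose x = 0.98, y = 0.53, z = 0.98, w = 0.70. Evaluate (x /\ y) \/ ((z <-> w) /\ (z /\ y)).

0.53

x /\ y = min(0.98, 0.53) = 0.53
z <-> w = 1 − |0.98 − 0.70| = 1 − 0.28 = 0.72
z /\ y = min(0.98, 0.53) = 0.53
(z <-> w) /\ (z /\ y) = min(0.72, 0.53) = 0.53
(x /\ y) \/ ((z <-> w) /\ (z /\ y)) = max(0.53, 0.53) = 0.53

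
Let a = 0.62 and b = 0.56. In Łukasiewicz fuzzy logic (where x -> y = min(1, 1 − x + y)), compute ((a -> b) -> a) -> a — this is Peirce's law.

a -> b = min(1, 1 − 0.62 + 0.56) = min(1, 0.94) = 0.94
(a -> b) -> a = min(1, 1 − 0.94 + 0.62) = min(1, 0.68) = 0.68
((a -> b) -> a) -> a = min(1, 1 − 0.68 + 0.62) = min(1, 0.94) = 0.94
(The value 0.94 < 1 shows this instance is not satisfied; not a Ł∞-tautology in general.)

0.94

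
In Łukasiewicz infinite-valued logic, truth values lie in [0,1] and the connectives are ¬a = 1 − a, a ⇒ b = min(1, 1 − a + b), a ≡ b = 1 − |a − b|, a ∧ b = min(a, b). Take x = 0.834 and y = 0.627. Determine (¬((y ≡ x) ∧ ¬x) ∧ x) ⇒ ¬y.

0.539

y ≡ x = 1 − |0.627 − 0.834| = 1 − 0.207 = 0.793
¬x = 1 − 0.834 = 0.166
(y ≡ x) ∧ ¬x = min(0.793, 0.166) = 0.166
¬((y ≡ x) ∧ ¬x) = 1 − 0.166 = 0.834
¬((y ≡ x) ∧ ¬x) ∧ x = min(0.834, 0.834) = 0.834
¬y = 1 − 0.627 = 0.373
(¬((y ≡ x) ∧ ¬x) ∧ x) ⇒ ¬y = min(1, 1 − 0.834 + 0.373) = min(1, 0.539) = 0.539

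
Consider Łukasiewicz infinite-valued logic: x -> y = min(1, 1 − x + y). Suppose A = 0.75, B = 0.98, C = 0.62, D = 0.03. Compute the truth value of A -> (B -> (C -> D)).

C -> D = min(1, 1 − 0.62 + 0.03) = min(1, 0.41) = 0.41
B -> (C -> D) = min(1, 1 − 0.98 + 0.41) = min(1, 0.43) = 0.43
A -> (B -> (C -> D)) = min(1, 1 − 0.75 + 0.43) = min(1, 0.68) = 0.68

0.68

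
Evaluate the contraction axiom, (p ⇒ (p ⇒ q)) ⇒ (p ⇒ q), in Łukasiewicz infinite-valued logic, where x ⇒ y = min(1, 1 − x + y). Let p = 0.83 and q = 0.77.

0.94

p ⇒ q = min(1, 1 − 0.83 + 0.77) = min(1, 0.94) = 0.94
p ⇒ (p ⇒ q) = min(1, 1 − 0.83 + 0.94) = min(1, 1.11) = 1.00
(p ⇒ (p ⇒ q)) ⇒ (p ⇒ q) = min(1, 1 − 1.00 + 0.94) = min(1, 0.94) = 0.94
(The value 0.94 < 1 shows this instance is not satisfied; fails in Ł∞ (the t-norm is not idempotent).)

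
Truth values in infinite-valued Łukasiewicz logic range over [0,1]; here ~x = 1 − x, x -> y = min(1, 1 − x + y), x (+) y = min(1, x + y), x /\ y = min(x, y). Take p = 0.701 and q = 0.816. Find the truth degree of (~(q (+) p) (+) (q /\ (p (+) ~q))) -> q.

q (+) p = min(1, 0.816 + 0.701) = min(1, 1.517) = 1.000
~(q (+) p) = 1 − 1.000 = 0.000
~q = 1 − 0.816 = 0.184
p (+) ~q = min(1, 0.701 + 0.184) = min(1, 0.885) = 0.885
q /\ (p (+) ~q) = min(0.816, 0.885) = 0.816
~(q (+) p) (+) (q /\ (p (+) ~q)) = min(1, 0.000 + 0.816) = min(1, 0.816) = 0.816
(~(q (+) p) (+) (q /\ (p (+) ~q))) -> q = min(1, 1 − 0.816 + 0.816) = min(1, 1.000) = 1.000

1.000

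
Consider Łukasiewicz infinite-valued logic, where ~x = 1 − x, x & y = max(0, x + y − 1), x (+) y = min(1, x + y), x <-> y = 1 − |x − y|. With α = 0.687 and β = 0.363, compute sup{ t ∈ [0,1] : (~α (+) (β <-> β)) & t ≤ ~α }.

~α = 1 − 0.687 = 0.313
β <-> β = 1 − |0.363 − 0.363| = 1 − 0.000 = 1.000
~α (+) (β <-> β) = min(1, 0.313 + 1.000) = min(1, 1.313) = 1.000
So the left factor is ~α (+) (β <-> β) = 1.000.
So the right-hand bound is ~α = 0.313.
The residuum of the Łukasiewicz t-norm gives the supremum: min(1, 1 − 1.000 + 0.313).
1 − 1.000 + 0.313 = 0.313, so t = min(1, 0.313) = 0.313.
Check: 1.000 & 0.313 = max(0, 0.313) = 0.313 ≤ 0.313.

0.313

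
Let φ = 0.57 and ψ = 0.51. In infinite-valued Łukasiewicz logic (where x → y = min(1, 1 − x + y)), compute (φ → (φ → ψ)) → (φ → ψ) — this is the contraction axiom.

φ → ψ = min(1, 1 − 0.57 + 0.51) = min(1, 0.94) = 0.94
φ → (φ → ψ) = min(1, 1 − 0.57 + 0.94) = min(1, 1.37) = 1.00
(φ → (φ → ψ)) → (φ → ψ) = min(1, 1 − 1.00 + 0.94) = min(1, 0.94) = 0.94
(The value 0.94 < 1 shows this instance is not satisfied; fails in Ł∞ (the t-norm is not idempotent).)

0.94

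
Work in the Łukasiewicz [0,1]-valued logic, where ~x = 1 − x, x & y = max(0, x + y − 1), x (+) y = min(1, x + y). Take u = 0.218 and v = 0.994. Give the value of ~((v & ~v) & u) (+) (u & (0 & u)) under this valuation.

~v = 1 − 0.994 = 0.006
v & ~v = max(0, 0.994 + 0.006 − 1) = max(0, 0.000) = 0.000
(v & ~v) & u = max(0, 0.000 + 0.218 − 1) = max(0, -0.782) = 0.000
~((v & ~v) & u) = 1 − 0.000 = 1.000
0 & u = max(0, 0.000 + 0.218 − 1) = max(0, -0.782) = 0.000
u & (0 & u) = max(0, 0.218 + 0.000 − 1) = max(0, -0.782) = 0.000
~((v & ~v) & u) (+) (u & (0 & u)) = min(1, 1.000 + 0.000) = min(1, 1.000) = 1.000

1.000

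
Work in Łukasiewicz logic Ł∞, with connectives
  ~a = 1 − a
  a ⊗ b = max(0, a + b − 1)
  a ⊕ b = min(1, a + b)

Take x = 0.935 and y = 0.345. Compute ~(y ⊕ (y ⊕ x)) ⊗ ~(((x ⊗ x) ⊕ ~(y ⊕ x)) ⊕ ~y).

y ⊕ x = min(1, 0.345 + 0.935) = min(1, 1.280) = 1.000
y ⊕ (y ⊕ x) = min(1, 0.345 + 1.000) = min(1, 1.345) = 1.000
~(y ⊕ (y ⊕ x)) = 1 − 1.000 = 0.000
x ⊗ x = max(0, 0.935 + 0.935 − 1) = max(0, 0.870) = 0.870
~(y ⊕ x) = 1 − 1.000 = 0.000
(x ⊗ x) ⊕ ~(y ⊕ x) = min(1, 0.870 + 0.000) = min(1, 0.870) = 0.870
~y = 1 − 0.345 = 0.655
((x ⊗ x) ⊕ ~(y ⊕ x)) ⊕ ~y = min(1, 0.870 + 0.655) = min(1, 1.525) = 1.000
~(((x ⊗ x) ⊕ ~(y ⊕ x)) ⊕ ~y) = 1 − 1.000 = 0.000
~(y ⊕ (y ⊕ x)) ⊗ ~(((x ⊗ x) ⊕ ~(y ⊕ x)) ⊕ ~y) = max(0, 0.000 + 0.000 − 1) = max(0, -1.000) = 0.000

0.000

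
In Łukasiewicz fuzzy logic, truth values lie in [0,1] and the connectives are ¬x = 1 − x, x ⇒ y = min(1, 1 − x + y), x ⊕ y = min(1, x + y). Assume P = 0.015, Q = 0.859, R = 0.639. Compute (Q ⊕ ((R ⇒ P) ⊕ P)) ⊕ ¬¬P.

1.000

R ⇒ P = min(1, 1 − 0.639 + 0.015) = min(1, 0.376) = 0.376
(R ⇒ P) ⊕ P = min(1, 0.376 + 0.015) = min(1, 0.391) = 0.391
Q ⊕ ((R ⇒ P) ⊕ P) = min(1, 0.859 + 0.391) = min(1, 1.250) = 1.000
¬P = 1 − 0.015 = 0.985
¬¬P = 1 − 0.985 = 0.015
(Q ⊕ ((R ⇒ P) ⊕ P)) ⊕ ¬¬P = min(1, 1.000 + 0.015) = min(1, 1.015) = 1.000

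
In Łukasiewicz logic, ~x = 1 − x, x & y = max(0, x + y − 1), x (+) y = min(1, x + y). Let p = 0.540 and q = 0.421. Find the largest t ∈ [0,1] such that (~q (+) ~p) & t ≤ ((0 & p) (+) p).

0.540

~q = 1 − 0.421 = 0.579
~p = 1 − 0.540 = 0.460
~q (+) ~p = min(1, 0.579 + 0.460) = min(1, 1.039) = 1.000
So the left factor is ~q (+) ~p = 1.000.
0 & p = max(0, 0.000 + 0.540 − 1) = max(0, -0.460) = 0.000
(0 & p) (+) p = min(1, 0.000 + 0.540) = min(1, 0.540) = 0.540
So the right-hand bound is (0 & p) (+) p = 0.540.
The residuum of the Łukasiewicz t-norm gives the supremum: min(1, 1 − 1.000 + 0.540).
1 − 1.000 + 0.540 = 0.540, so t = min(1, 0.540) = 0.540.
Check: 1.000 & 0.540 = max(0, 0.540) = 0.540 ≤ 0.540.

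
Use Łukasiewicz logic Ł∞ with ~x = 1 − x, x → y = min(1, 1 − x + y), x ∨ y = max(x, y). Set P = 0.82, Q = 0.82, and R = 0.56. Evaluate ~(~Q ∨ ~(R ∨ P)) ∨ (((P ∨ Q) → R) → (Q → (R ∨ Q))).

~Q = 1 − 0.82 = 0.18
R ∨ P = max(0.56, 0.82) = 0.82
~(R ∨ P) = 1 − 0.82 = 0.18
~Q ∨ ~(R ∨ P) = max(0.18, 0.18) = 0.18
~(~Q ∨ ~(R ∨ P)) = 1 − 0.18 = 0.82
P ∨ Q = max(0.82, 0.82) = 0.82
(P ∨ Q) → R = min(1, 1 − 0.82 + 0.56) = min(1, 0.74) = 0.74
R ∨ Q = max(0.56, 0.82) = 0.82
Q → (R ∨ Q) = min(1, 1 − 0.82 + 0.82) = min(1, 1.00) = 1.00
((P ∨ Q) → R) → (Q → (R ∨ Q)) = min(1, 1 − 0.74 + 1.00) = min(1, 1.26) = 1.00
~(~Q ∨ ~(R ∨ P)) ∨ (((P ∨ Q) → R) → (Q → (R ∨ Q))) = max(0.82, 1.00) = 1.00

1.00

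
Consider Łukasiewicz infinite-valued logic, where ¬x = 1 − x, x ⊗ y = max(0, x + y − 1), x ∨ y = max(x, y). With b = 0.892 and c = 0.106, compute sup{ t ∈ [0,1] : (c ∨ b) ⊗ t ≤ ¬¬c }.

c ∨ b = max(0.106, 0.892) = 0.892
So the left factor is c ∨ b = 0.892.
¬c = 1 − 0.106 = 0.894
¬¬c = 1 − 0.894 = 0.106
So the right-hand bound is ¬¬c = 0.106.
The residuum of the Łukasiewicz t-norm gives the supremum: min(1, 1 − 0.892 + 0.106).
1 − 0.892 + 0.106 = 0.214, so t = min(1, 0.214) = 0.214.
Check: 0.892 ⊗ 0.214 = max(0, 0.106) = 0.106 ≤ 0.106.

0.214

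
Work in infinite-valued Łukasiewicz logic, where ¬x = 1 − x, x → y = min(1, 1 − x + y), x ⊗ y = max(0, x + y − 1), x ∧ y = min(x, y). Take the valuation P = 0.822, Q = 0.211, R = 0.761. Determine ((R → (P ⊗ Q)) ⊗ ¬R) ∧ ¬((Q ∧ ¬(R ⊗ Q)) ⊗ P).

0.000

P ⊗ Q = max(0, 0.822 + 0.211 − 1) = max(0, 0.033) = 0.033
R → (P ⊗ Q) = min(1, 1 − 0.761 + 0.033) = min(1, 0.272) = 0.272
¬R = 1 − 0.761 = 0.239
(R → (P ⊗ Q)) ⊗ ¬R = max(0, 0.272 + 0.239 − 1) = max(0, -0.489) = 0.000
R ⊗ Q = max(0, 0.761 + 0.211 − 1) = max(0, -0.028) = 0.000
¬(R ⊗ Q) = 1 − 0.000 = 1.000
Q ∧ ¬(R ⊗ Q) = min(0.211, 1.000) = 0.211
(Q ∧ ¬(R ⊗ Q)) ⊗ P = max(0, 0.211 + 0.822 − 1) = max(0, 0.033) = 0.033
¬((Q ∧ ¬(R ⊗ Q)) ⊗ P) = 1 − 0.033 = 0.967
((R → (P ⊗ Q)) ⊗ ¬R) ∧ ¬((Q ∧ ¬(R ⊗ Q)) ⊗ P) = min(0.000, 0.967) = 0.000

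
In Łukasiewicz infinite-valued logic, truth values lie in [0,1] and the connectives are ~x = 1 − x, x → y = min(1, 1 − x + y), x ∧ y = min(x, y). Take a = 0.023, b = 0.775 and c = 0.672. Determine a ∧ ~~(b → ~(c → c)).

c → c = min(1, 1 − 0.672 + 0.672) = min(1, 1.000) = 1.000
~(c → c) = 1 − 1.000 = 0.000
b → ~(c → c) = min(1, 1 − 0.775 + 0.000) = min(1, 0.225) = 0.225
~(b → ~(c → c)) = 1 − 0.225 = 0.775
~~(b → ~(c → c)) = 1 − 0.775 = 0.225
a ∧ ~~(b → ~(c → c)) = min(0.023, 0.225) = 0.023

0.023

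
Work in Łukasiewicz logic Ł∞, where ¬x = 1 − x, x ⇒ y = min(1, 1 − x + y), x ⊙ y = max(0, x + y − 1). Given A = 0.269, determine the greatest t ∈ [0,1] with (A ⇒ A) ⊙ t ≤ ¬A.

0.731

A ⇒ A = min(1, 1 − 0.269 + 0.269) = min(1, 1.000) = 1.000
So the left factor is A ⇒ A = 1.000.
¬A = 1 − 0.269 = 0.731
So the right-hand bound is ¬A = 0.731.
The residuum of the Łukasiewicz t-norm gives the supremum: min(1, 1 − 1.000 + 0.731).
1 − 1.000 + 0.731 = 0.731, so t = min(1, 0.731) = 0.731.
Check: 1.000 ⊙ 0.731 = max(0, 0.731) = 0.731 ≤ 0.731.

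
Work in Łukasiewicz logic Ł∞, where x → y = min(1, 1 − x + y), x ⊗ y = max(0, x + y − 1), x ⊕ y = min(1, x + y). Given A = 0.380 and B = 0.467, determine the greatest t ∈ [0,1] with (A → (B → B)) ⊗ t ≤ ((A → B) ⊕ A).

B → B = min(1, 1 − 0.467 + 0.467) = min(1, 1.000) = 1.000
A → (B → B) = min(1, 1 − 0.380 + 1.000) = min(1, 1.620) = 1.000
So the left factor is A → (B → B) = 1.000.
A → B = min(1, 1 − 0.380 + 0.467) = min(1, 1.087) = 1.000
(A → B) ⊕ A = min(1, 1.000 + 0.380) = min(1, 1.380) = 1.000
So the right-hand bound is (A → B) ⊕ A = 1.000.
The residuum of the Łukasiewicz t-norm gives the supremum: min(1, 1 − 1.000 + 1.000).
1 − 1.000 + 1.000 = 1.000, so t = min(1, 1.000) = 1.000.
Check: 1.000 ⊗ 1.000 = max(0, 1.000) = 1.000 ≤ 1.000.

1.000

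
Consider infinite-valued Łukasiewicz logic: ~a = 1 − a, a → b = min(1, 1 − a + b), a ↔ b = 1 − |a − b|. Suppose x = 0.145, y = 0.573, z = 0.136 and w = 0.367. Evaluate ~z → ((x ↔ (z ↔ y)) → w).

~z = 1 − 0.136 = 0.864
z ↔ y = 1 − |0.136 − 0.573| = 1 − 0.437 = 0.563
x ↔ (z ↔ y) = 1 − |0.145 − 0.563| = 1 − 0.418 = 0.582
(x ↔ (z ↔ y)) → w = min(1, 1 − 0.582 + 0.367) = min(1, 0.785) = 0.785
~z → ((x ↔ (z ↔ y)) → w) = min(1, 1 − 0.864 + 0.785) = min(1, 0.921) = 0.921

0.921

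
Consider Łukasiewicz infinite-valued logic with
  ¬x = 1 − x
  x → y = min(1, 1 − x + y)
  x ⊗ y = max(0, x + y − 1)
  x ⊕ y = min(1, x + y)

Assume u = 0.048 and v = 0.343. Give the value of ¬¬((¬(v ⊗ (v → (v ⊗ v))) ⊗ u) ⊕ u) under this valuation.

0.096

v ⊗ v = max(0, 0.343 + 0.343 − 1) = max(0, -0.314) = 0.000
v → (v ⊗ v) = min(1, 1 − 0.343 + 0.000) = min(1, 0.657) = 0.657
v ⊗ (v → (v ⊗ v)) = max(0, 0.343 + 0.657 − 1) = max(0, 0.000) = 0.000
¬(v ⊗ (v → (v ⊗ v))) = 1 − 0.000 = 1.000
¬(v ⊗ (v → (v ⊗ v))) ⊗ u = max(0, 1.000 + 0.048 − 1) = max(0, 0.048) = 0.048
(¬(v ⊗ (v → (v ⊗ v))) ⊗ u) ⊕ u = min(1, 0.048 + 0.048) = min(1, 0.096) = 0.096
¬((¬(v ⊗ (v → (v ⊗ v))) ⊗ u) ⊕ u) = 1 − 0.096 = 0.904
¬¬((¬(v ⊗ (v → (v ⊗ v))) ⊗ u) ⊕ u) = 1 − 0.904 = 0.096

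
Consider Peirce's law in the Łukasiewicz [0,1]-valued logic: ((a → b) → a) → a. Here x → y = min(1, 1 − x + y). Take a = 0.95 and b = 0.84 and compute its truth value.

0.95

a → b = min(1, 1 − 0.95 + 0.84) = min(1, 0.89) = 0.89
(a → b) → a = min(1, 1 − 0.89 + 0.95) = min(1, 1.06) = 1.00
((a → b) → a) → a = min(1, 1 − 1.00 + 0.95) = min(1, 0.95) = 0.95
(The value 0.95 < 1 shows this instance is not satisfied; not a Ł∞-tautology in general.)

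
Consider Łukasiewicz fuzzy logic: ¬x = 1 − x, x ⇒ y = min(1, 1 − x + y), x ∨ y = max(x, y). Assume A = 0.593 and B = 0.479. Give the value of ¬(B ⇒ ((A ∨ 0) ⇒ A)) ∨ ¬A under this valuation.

A ∨ 0 = max(0.593, 0.000) = 0.593
(A ∨ 0) ⇒ A = min(1, 1 − 0.593 + 0.593) = min(1, 1.000) = 1.000
B ⇒ ((A ∨ 0) ⇒ A) = min(1, 1 − 0.479 + 1.000) = min(1, 1.521) = 1.000
¬(B ⇒ ((A ∨ 0) ⇒ A)) = 1 − 1.000 = 0.000
¬A = 1 − 0.593 = 0.407
¬(B ⇒ ((A ∨ 0) ⇒ A)) ∨ ¬A = max(0.000, 0.407) = 0.407

0.407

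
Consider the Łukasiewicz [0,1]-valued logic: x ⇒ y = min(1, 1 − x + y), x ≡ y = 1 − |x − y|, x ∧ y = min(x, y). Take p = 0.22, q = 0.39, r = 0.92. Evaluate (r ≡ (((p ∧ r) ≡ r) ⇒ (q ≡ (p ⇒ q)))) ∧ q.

0.39

p ∧ r = min(0.22, 0.92) = 0.22
(p ∧ r) ≡ r = 1 − |0.22 − 0.92| = 1 − 0.70 = 0.30
p ⇒ q = min(1, 1 − 0.22 + 0.39) = min(1, 1.17) = 1.00
q ≡ (p ⇒ q) = 1 − |0.39 − 1.00| = 1 − 0.61 = 0.39
((p ∧ r) ≡ r) ⇒ (q ≡ (p ⇒ q)) = min(1, 1 − 0.30 + 0.39) = min(1, 1.09) = 1.00
r ≡ (((p ∧ r) ≡ r) ⇒ (q ≡ (p ⇒ q))) = 1 − |0.92 − 1.00| = 1 − 0.08 = 0.92
(r ≡ (((p ∧ r) ≡ r) ⇒ (q ≡ (p ⇒ q)))) ∧ q = min(0.92, 0.39) = 0.39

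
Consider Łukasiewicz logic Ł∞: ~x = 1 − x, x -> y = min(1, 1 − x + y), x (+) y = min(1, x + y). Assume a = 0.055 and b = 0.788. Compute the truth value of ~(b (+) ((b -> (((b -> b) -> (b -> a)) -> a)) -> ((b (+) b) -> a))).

0.157

b -> b = min(1, 1 − 0.788 + 0.788) = min(1, 1.000) = 1.000
b -> a = min(1, 1 − 0.788 + 0.055) = min(1, 0.267) = 0.267
(b -> b) -> (b -> a) = min(1, 1 − 1.000 + 0.267) = min(1, 0.267) = 0.267
((b -> b) -> (b -> a)) -> a = min(1, 1 − 0.267 + 0.055) = min(1, 0.788) = 0.788
b -> (((b -> b) -> (b -> a)) -> a) = min(1, 1 − 0.788 + 0.788) = min(1, 1.000) = 1.000
b (+) b = min(1, 0.788 + 0.788) = min(1, 1.576) = 1.000
(b (+) b) -> a = min(1, 1 − 1.000 + 0.055) = min(1, 0.055) = 0.055
(b -> (((b -> b) -> (b -> a)) -> a)) -> ((b (+) b) -> a) = min(1, 1 − 1.000 + 0.055) = min(1, 0.055) = 0.055
b (+) ((b -> (((b -> b) -> (b -> a)) -> a)) -> ((b (+) b) -> a)) = min(1, 0.788 + 0.055) = min(1, 0.843) = 0.843
~(b (+) ((b -> (((b -> b) -> (b -> a)) -> a)) -> ((b (+) b) -> a))) = 1 − 0.843 = 0.157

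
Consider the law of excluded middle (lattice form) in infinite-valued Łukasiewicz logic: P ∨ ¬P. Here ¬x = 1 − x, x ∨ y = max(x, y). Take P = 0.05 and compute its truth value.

0.95

¬P = 1 − 0.05 = 0.95
P ∨ ¬P = max(0.05, 0.95) = 0.95
(The value 0.95 < 1 shows this instance is not satisfied; not a Ł∞-tautology — its value is max(a, 1−a).)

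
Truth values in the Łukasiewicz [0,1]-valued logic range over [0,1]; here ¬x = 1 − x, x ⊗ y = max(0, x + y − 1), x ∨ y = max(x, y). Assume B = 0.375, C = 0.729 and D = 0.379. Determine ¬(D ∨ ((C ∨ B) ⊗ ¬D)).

C ∨ B = max(0.729, 0.375) = 0.729
¬D = 1 − 0.379 = 0.621
(C ∨ B) ⊗ ¬D = max(0, 0.729 + 0.621 − 1) = max(0, 0.350) = 0.350
D ∨ ((C ∨ B) ⊗ ¬D) = max(0.379, 0.350) = 0.379
¬(D ∨ ((C ∨ B) ⊗ ¬D)) = 1 − 0.379 = 0.621

0.621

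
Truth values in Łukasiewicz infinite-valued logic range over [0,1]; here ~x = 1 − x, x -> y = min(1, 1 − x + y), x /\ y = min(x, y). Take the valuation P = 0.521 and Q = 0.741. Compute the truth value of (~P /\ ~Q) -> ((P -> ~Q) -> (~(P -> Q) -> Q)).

1.000

~P = 1 − 0.521 = 0.479
~Q = 1 − 0.741 = 0.259
~P /\ ~Q = min(0.479, 0.259) = 0.259
P -> ~Q = min(1, 1 − 0.521 + 0.259) = min(1, 0.738) = 0.738
P -> Q = min(1, 1 − 0.521 + 0.741) = min(1, 1.220) = 1.000
~(P -> Q) = 1 − 1.000 = 0.000
~(P -> Q) -> Q = min(1, 1 − 0.000 + 0.741) = min(1, 1.741) = 1.000
(P -> ~Q) -> (~(P -> Q) -> Q) = min(1, 1 − 0.738 + 1.000) = min(1, 1.262) = 1.000
(~P /\ ~Q) -> ((P -> ~Q) -> (~(P -> Q) -> Q)) = min(1, 1 − 0.259 + 1.000) = min(1, 1.741) = 1.000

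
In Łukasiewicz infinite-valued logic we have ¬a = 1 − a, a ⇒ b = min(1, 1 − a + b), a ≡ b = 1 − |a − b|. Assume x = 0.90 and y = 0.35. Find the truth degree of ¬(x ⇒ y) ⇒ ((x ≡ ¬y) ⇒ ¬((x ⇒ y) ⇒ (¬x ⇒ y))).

x ⇒ y = min(1, 1 − 0.90 + 0.35) = min(1, 0.45) = 0.45
¬(x ⇒ y) = 1 − 0.45 = 0.55
¬y = 1 − 0.35 = 0.65
x ≡ ¬y = 1 − |0.90 − 0.65| = 1 − 0.25 = 0.75
¬x = 1 − 0.90 = 0.10
¬x ⇒ y = min(1, 1 − 0.10 + 0.35) = min(1, 1.25) = 1.00
(x ⇒ y) ⇒ (¬x ⇒ y) = min(1, 1 − 0.45 + 1.00) = min(1, 1.55) = 1.00
¬((x ⇒ y) ⇒ (¬x ⇒ y)) = 1 − 1.00 = 0.00
(x ≡ ¬y) ⇒ ¬((x ⇒ y) ⇒ (¬x ⇒ y)) = min(1, 1 − 0.75 + 0.00) = min(1, 0.25) = 0.25
¬(x ⇒ y) ⇒ ((x ≡ ¬y) ⇒ ¬((x ⇒ y) ⇒ (¬x ⇒ y))) = min(1, 1 − 0.55 + 0.25) = min(1, 0.70) = 0.70

0.70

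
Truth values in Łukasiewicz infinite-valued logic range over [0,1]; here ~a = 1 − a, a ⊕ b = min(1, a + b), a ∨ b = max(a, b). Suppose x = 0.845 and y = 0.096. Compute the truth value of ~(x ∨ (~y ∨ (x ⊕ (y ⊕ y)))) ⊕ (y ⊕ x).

0.941

~y = 1 − 0.096 = 0.904
y ⊕ y = min(1, 0.096 + 0.096) = min(1, 0.192) = 0.192
x ⊕ (y ⊕ y) = min(1, 0.845 + 0.192) = min(1, 1.037) = 1.000
~y ∨ (x ⊕ (y ⊕ y)) = max(0.904, 1.000) = 1.000
x ∨ (~y ∨ (x ⊕ (y ⊕ y))) = max(0.845, 1.000) = 1.000
~(x ∨ (~y ∨ (x ⊕ (y ⊕ y)))) = 1 − 1.000 = 0.000
y ⊕ x = min(1, 0.096 + 0.845) = min(1, 0.941) = 0.941
~(x ∨ (~y ∨ (x ⊕ (y ⊕ y)))) ⊕ (y ⊕ x) = min(1, 0.000 + 0.941) = min(1, 0.941) = 0.941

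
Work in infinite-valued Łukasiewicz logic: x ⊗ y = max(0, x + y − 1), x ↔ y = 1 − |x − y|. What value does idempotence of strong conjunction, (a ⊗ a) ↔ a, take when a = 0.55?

0.55

a ⊗ a = max(0, 0.55 + 0.55 − 1) = max(0, 0.10) = 0.10
(a ⊗ a) ↔ a = 1 − |0.10 − 0.55| = 1 − 0.45 = 0.55
(The value 0.55 < 1 shows this instance is not satisfied; fails in Ł∞ since a ⊗ a = max(0, 2a−1) ≠ a in general.)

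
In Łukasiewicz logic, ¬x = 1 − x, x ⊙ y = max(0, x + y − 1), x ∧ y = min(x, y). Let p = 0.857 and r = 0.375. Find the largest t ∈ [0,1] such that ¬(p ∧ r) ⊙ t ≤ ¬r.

1.000

p ∧ r = min(0.857, 0.375) = 0.375
¬(p ∧ r) = 1 − 0.375 = 0.625
So the left factor is ¬(p ∧ r) = 0.625.
¬r = 1 − 0.375 = 0.625
So the right-hand bound is ¬r = 0.625.
The residuum of the Łukasiewicz t-norm gives the supremum: min(1, 1 − 0.625 + 0.625).
1 − 0.625 + 0.625 = 1.000, so t = min(1, 1.000) = 1.000.
Check: 0.625 ⊙ 1.000 = max(0, 0.625) = 0.625 ≤ 0.625.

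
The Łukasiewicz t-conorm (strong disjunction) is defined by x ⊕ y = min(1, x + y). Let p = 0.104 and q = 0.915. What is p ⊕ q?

1.000

p ⊕ q = min(1, 0.104 + 0.915) = min(1, 1.019) = 1.000
For comparison, the Gödel t-conorm max(x, y) would give 0.915.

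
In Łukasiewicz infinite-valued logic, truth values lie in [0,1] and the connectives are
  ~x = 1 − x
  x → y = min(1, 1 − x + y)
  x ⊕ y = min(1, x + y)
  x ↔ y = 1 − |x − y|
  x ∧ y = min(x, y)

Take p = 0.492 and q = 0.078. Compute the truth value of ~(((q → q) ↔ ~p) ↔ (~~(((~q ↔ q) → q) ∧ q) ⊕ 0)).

0.430

q → q = min(1, 1 − 0.078 + 0.078) = min(1, 1.000) = 1.000
~p = 1 − 0.492 = 0.508
(q → q) ↔ ~p = 1 − |1.000 − 0.508| = 1 − 0.492 = 0.508
~q = 1 − 0.078 = 0.922
~q ↔ q = 1 − |0.922 − 0.078| = 1 − 0.844 = 0.156
(~q ↔ q) → q = min(1, 1 − 0.156 + 0.078) = min(1, 0.922) = 0.922
((~q ↔ q) → q) ∧ q = min(0.922, 0.078) = 0.078
~(((~q ↔ q) → q) ∧ q) = 1 − 0.078 = 0.922
~~(((~q ↔ q) → q) ∧ q) = 1 − 0.922 = 0.078
~~(((~q ↔ q) → q) ∧ q) ⊕ 0 = min(1, 0.078 + 0.000) = min(1, 0.078) = 0.078
((q → q) ↔ ~p) ↔ (~~(((~q ↔ q) → q) ∧ q) ⊕ 0) = 1 − |0.508 − 0.078| = 1 − 0.430 = 0.570
~(((q → q) ↔ ~p) ↔ (~~(((~q ↔ q) → q) ∧ q) ⊕ 0)) = 1 − 0.570 = 0.430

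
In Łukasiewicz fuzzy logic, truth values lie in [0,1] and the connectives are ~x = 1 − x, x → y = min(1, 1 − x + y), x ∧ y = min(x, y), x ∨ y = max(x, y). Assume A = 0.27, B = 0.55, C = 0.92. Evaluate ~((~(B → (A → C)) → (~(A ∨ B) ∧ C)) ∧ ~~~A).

0.27

A → C = min(1, 1 − 0.27 + 0.92) = min(1, 1.65) = 1.00
B → (A → C) = min(1, 1 − 0.55 + 1.00) = min(1, 1.45) = 1.00
~(B → (A → C)) = 1 − 1.00 = 0.00
A ∨ B = max(0.27, 0.55) = 0.55
~(A ∨ B) = 1 − 0.55 = 0.45
~(A ∨ B) ∧ C = min(0.45, 0.92) = 0.45
~(B → (A → C)) → (~(A ∨ B) ∧ C) = min(1, 1 − 0.00 + 0.45) = min(1, 1.45) = 1.00
~A = 1 − 0.27 = 0.73
~~A = 1 − 0.73 = 0.27
~~~A = 1 − 0.27 = 0.73
(~(B → (A → C)) → (~(A ∨ B) ∧ C)) ∧ ~~~A = min(1.00, 0.73) = 0.73
~((~(B → (A → C)) → (~(A ∨ B) ∧ C)) ∧ ~~~A) = 1 − 0.73 = 0.27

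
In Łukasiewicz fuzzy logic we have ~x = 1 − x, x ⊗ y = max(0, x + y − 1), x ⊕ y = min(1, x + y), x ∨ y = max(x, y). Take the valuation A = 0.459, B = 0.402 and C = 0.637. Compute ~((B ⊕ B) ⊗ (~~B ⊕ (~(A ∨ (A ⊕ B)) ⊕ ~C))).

0.292

B ⊕ B = min(1, 0.402 + 0.402) = min(1, 0.804) = 0.804
~B = 1 − 0.402 = 0.598
~~B = 1 − 0.598 = 0.402
A ⊕ B = min(1, 0.459 + 0.402) = min(1, 0.861) = 0.861
A ∨ (A ⊕ B) = max(0.459, 0.861) = 0.861
~(A ∨ (A ⊕ B)) = 1 − 0.861 = 0.139
~C = 1 − 0.637 = 0.363
~(A ∨ (A ⊕ B)) ⊕ ~C = min(1, 0.139 + 0.363) = min(1, 0.502) = 0.502
~~B ⊕ (~(A ∨ (A ⊕ B)) ⊕ ~C) = min(1, 0.402 + 0.502) = min(1, 0.904) = 0.904
(B ⊕ B) ⊗ (~~B ⊕ (~(A ∨ (A ⊕ B)) ⊕ ~C)) = max(0, 0.804 + 0.904 − 1) = max(0, 0.708) = 0.708
~((B ⊕ B) ⊗ (~~B ⊕ (~(A ∨ (A ⊕ B)) ⊕ ~C))) = 1 − 0.708 = 0.292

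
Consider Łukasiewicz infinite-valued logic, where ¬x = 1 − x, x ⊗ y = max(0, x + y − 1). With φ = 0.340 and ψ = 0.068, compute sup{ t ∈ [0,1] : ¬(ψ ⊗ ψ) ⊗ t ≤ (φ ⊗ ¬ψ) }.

ψ ⊗ ψ = max(0, 0.068 + 0.068 − 1) = max(0, -0.864) = 0.000
¬(ψ ⊗ ψ) = 1 − 0.000 = 1.000
So the left factor is ¬(ψ ⊗ ψ) = 1.000.
¬ψ = 1 − 0.068 = 0.932
φ ⊗ ¬ψ = max(0, 0.340 + 0.932 − 1) = max(0, 0.272) = 0.272
So the right-hand bound is φ ⊗ ¬ψ = 0.272.
The residuum of the Łukasiewicz t-norm gives the supremum: min(1, 1 − 1.000 + 0.272).
1 − 1.000 + 0.272 = 0.272, so t = min(1, 0.272) = 0.272.
Check: 1.000 ⊗ 0.272 = max(0, 0.272) = 0.272 ≤ 0.272.

0.272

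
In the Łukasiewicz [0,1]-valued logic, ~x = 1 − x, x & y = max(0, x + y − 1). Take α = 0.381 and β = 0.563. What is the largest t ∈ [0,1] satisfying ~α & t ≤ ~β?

~α = 1 − 0.381 = 0.619
So the left factor is ~α = 0.619.
~β = 1 − 0.563 = 0.437
So the right-hand bound is ~β = 0.437.
The residuum of the Łukasiewicz t-norm gives the supremum: min(1, 1 − 0.619 + 0.437).
1 − 0.619 + 0.437 = 0.818, so t = min(1, 0.818) = 0.818.
Check: 0.619 & 0.818 = max(0, 0.437) = 0.437 ≤ 0.437.

0.818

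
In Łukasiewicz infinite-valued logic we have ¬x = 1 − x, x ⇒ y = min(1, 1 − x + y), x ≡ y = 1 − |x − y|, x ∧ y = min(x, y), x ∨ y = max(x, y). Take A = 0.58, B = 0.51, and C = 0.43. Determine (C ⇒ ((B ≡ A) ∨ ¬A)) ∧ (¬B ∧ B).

0.49

B ≡ A = 1 − |0.51 − 0.58| = 1 − 0.07 = 0.93
¬A = 1 − 0.58 = 0.42
(B ≡ A) ∨ ¬A = max(0.93, 0.42) = 0.93
C ⇒ ((B ≡ A) ∨ ¬A) = min(1, 1 − 0.43 + 0.93) = min(1, 1.50) = 1.00
¬B = 1 − 0.51 = 0.49
¬B ∧ B = min(0.49, 0.51) = 0.49
(C ⇒ ((B ≡ A) ∨ ¬A)) ∧ (¬B ∧ B) = min(1.00, 0.49) = 0.49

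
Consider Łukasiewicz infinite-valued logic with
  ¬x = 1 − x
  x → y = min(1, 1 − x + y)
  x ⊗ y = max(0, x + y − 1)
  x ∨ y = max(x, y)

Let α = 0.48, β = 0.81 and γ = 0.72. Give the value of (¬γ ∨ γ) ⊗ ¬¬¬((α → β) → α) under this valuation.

¬γ = 1 − 0.72 = 0.28
¬γ ∨ γ = max(0.28, 0.72) = 0.72
α → β = min(1, 1 − 0.48 + 0.81) = min(1, 1.33) = 1.00
(α → β) → α = min(1, 1 − 1.00 + 0.48) = min(1, 0.48) = 0.48
¬((α → β) → α) = 1 − 0.48 = 0.52
¬¬((α → β) → α) = 1 − 0.52 = 0.48
¬¬¬((α → β) → α) = 1 − 0.48 = 0.52
(¬γ ∨ γ) ⊗ ¬¬¬((α → β) → α) = max(0, 0.72 + 0.52 − 1) = max(0, 0.24) = 0.24

0.24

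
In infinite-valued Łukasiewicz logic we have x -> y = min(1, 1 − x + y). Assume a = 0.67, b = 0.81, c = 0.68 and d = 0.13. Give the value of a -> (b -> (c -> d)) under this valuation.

0.97

c -> d = min(1, 1 − 0.68 + 0.13) = min(1, 0.45) = 0.45
b -> (c -> d) = min(1, 1 − 0.81 + 0.45) = min(1, 0.64) = 0.64
a -> (b -> (c -> d)) = min(1, 1 − 0.67 + 0.64) = min(1, 0.97) = 0.97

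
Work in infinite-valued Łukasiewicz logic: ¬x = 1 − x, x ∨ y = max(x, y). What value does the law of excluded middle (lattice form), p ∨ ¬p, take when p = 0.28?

¬p = 1 − 0.28 = 0.72
p ∨ ¬p = max(0.28, 0.72) = 0.72
(The value 0.72 < 1 shows this instance is not satisfied; not a Ł∞-tautology — its value is max(a, 1−a).)

0.72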